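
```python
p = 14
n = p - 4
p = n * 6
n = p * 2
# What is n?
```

Trace:
`p = 14` → p = 14
`n = p - 4` → n = 10
`p = n * 6` → p = 60
`n = p * 2` → n = 120
So n = 120

Answer: 120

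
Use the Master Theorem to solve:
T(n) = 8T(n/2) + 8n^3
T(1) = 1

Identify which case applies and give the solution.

a=8, b=2, f(n)=8n^3. log_2(8) = 3. Since c=3 = 3, Case 2 applies: T(n) = Θ(n^log_b(a) · log n) = O(n^3 log n).

Answer: O(n^3 log n) - Case 2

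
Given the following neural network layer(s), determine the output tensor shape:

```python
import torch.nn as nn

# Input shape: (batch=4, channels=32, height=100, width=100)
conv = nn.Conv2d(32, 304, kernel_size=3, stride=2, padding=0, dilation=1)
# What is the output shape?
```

Input: (4, 32, 100, 100) -> Output: (4, 304, 49, 49)

Answer: (4, 304, 49, 49)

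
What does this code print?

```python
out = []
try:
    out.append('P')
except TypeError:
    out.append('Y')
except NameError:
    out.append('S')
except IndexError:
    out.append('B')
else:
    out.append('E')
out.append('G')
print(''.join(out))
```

Execution trace: 'P' (try body, no exception) → 'E' (else) → 'G' (after the try/except). Output: PEG

Answer: PEG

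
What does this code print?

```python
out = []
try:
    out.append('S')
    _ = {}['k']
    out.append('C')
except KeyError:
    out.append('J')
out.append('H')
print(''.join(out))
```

Execution trace: 'S' (try body) → 'J' (except KeyError) → 'H' (after the try/except). Output: SJH

Answer: SJH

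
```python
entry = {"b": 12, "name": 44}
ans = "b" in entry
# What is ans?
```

Trace:
`entry = {"b": 12, "name": 44}` → entry = {'b': 12, 'name': 44}
`ans = "b" in entry` → ans = True
So ans = True

Answer: True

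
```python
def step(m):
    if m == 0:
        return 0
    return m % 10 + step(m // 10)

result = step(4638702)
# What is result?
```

Sum of digits of 4638702: 2 + 0 + 7 + 8 + 3 + 6 + 4 = 30

Answer: 30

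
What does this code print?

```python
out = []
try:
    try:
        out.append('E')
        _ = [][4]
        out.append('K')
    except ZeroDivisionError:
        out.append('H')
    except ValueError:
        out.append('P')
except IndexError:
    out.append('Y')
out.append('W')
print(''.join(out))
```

Execution trace: 'E' (try body) → 'Y' (outer except IndexError) → 'W' (after the try/except). Output: EYW

Answer: EYW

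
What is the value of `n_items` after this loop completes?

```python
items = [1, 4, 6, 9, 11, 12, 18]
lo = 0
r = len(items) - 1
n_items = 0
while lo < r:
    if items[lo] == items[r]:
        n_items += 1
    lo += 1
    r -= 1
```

Count matching pairs from ends
`n_items` takes the values: 0

Answer: 0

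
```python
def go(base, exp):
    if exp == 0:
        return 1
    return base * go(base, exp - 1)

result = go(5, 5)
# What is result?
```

go(5, 5) = 5 * 5 * 5 * 5 * 5 = 3125

Answer: 3125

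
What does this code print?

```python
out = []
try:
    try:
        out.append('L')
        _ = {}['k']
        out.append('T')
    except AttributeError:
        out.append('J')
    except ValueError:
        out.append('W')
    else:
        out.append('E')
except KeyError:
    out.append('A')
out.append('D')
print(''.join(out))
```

Execution trace: 'L' (inner try body) → 'A' (outer except KeyError) → 'D' (after the try/except). Output: LAD

Answer: LAD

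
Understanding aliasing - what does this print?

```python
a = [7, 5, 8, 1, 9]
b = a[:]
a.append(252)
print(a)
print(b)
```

Key concept: slice [:] creates copy.
Step by step:
`a = [7, 5, 8, 1, 9]` → a = [7, 5, 8, 1, 9]
`b = a[:]` → b = [7, 5, 8, 1, 9]
`a.append(252)` → a = [7, 5, 8, 1, 9, 252]
`print(a)` → prints [7, 5, 8, 1, 9, 252]
`print(b)` → prints [7, 5, 8, 1, 9]

Answer:
[7, 5, 8, 1, 9, 252]
[7, 5, 8, 1, 9]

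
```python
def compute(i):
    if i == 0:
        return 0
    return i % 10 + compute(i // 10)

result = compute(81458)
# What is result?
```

Sum of digits of 81458: 8 + 5 + 4 + 1 + 8 = 26

Answer: 26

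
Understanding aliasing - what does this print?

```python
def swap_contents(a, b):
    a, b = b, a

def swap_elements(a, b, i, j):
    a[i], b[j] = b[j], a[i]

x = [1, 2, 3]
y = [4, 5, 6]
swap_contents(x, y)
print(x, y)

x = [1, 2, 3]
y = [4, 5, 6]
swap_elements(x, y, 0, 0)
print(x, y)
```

Key concept: parameter rebinding vs mutation.
Step by step:
`x = [1, 2, 3]` → x = [1, 2, 3]
`y = [4, 5, 6]` → y = [4, 5, 6]
`swap_contents(x, y)` → no visible change to tracked variables
`print(x, y)` → prints [1, 2, 3] [4, 5, 6]
`x = [1, 2, 3]` → x = [1, 2, 3]
`y = [4, 5, 6]` → y = [4, 5, 6]
`swap_elements(x, y, 0, 0)` → x = [4, 2, 3]; y = [1, 5, 6]
`print(x, y)` → prints [4, 2, 3] [1, 5, 6]

Answer:
[1, 2, 3] [4, 5, 6]
[4, 2, 3] [1, 5, 6]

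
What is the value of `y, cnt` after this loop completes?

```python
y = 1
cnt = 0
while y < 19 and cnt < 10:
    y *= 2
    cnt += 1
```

Double until >= 19 or 10 iterations
`y, cnt` takes the values: (1, 0) → (2, 0) → (2, 1) → (4, 1) → (4, 2) → (8, 2) → (8, 3) → (16, 3) → (16, 4) → (32, 4) → (32, 5)

Answer: 32, 5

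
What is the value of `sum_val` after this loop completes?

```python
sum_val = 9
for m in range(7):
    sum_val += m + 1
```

Start at 9, add 1 to 7 = 37
`sum_val` takes the values: 9 → 10 → 12 → 15 → 19 → 24 → 30 → 37

Answer: 37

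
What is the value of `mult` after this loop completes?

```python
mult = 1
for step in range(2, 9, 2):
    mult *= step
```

Product of even numbers 2 to 8
`mult` takes the values: 1 → 2 → 8 → 48 → 384

Answer: 384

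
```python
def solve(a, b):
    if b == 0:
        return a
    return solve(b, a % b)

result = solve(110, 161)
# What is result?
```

solve(110, 161) -> solve(161, 110) -> solve(110, 51) -> solve(51, 8) -> solve(8, 3) -> solve(3, 2) -> solve(2, 1) -> solve(1, 0) -> 1

Answer: 1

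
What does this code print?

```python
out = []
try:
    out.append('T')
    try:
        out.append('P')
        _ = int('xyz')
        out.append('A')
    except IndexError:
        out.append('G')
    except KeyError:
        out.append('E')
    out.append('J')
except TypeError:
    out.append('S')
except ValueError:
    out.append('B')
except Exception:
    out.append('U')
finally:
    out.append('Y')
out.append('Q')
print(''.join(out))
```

Execution trace: 'T' (try body) → 'P' (inner try body) → 'B' (except ValueError) → 'Y' (finally) → 'Q' (after the try/except). Output: TPBYQ

Answer: TPBYQ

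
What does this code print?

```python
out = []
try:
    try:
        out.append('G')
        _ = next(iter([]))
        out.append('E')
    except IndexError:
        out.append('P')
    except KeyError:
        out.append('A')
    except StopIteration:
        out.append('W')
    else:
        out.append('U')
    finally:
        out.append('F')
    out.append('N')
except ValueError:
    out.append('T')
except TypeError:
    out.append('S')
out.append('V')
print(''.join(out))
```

Execution trace: 'G' (inner try body) → 'W' (inner except StopIteration) → 'F' (inner finally) → 'N' (try body, no exception) → 'V' (after the try/except). Output: GWFNV

Answer: GWFNV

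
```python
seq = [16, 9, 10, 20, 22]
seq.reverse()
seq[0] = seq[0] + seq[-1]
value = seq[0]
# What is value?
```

Trace:
`seq = [16, 9, 10, 20, 22]` → seq = [16, 9, 10, 20, 22]
`seq.reverse()` → seq = [22, 20, 10, 9, 16]
`seq[0] = seq[0] + seq[-1]` → seq = [38, 20, 10, 9, 16]
`value = seq[0]` → value = 38
So value = 38

Answer: 38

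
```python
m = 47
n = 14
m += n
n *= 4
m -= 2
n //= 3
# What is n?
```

Trace:
`m = 47` → m = 47
`n = 14` → n = 14
`m += n` → m = 61
`n *= 4` → n = 56
`m -= 2` → m = 59
`n //= 3` → n = 18
So n = 18

Answer: 18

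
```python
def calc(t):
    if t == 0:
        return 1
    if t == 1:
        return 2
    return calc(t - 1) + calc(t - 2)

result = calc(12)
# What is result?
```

Build up from base cases: calc(0)=1, calc(1)=2, calc(2)=3, calc(3)=5, calc(4)=8, calc(5)=13, calc(6)=21, ..., calc(12)=377

Answer: 377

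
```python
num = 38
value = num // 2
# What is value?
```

Trace:
`num = 38` → num = 38
`value = num // 2` → value = 19
So value = 19

Answer: 19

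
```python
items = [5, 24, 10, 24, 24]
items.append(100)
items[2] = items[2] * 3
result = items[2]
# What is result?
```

Trace:
`items = [5, 24, 10, 24, 24]` → items = [5, 24, 10, 24, 24]
`items.append(100)` → items = [5, 24, 10, 24, 24, 100]
`items[2] = items[2] * 3` → items = [5, 24, 30, 24, 24, 100]
`result = items[2]` → result = 30
So result = 30

Answer: 30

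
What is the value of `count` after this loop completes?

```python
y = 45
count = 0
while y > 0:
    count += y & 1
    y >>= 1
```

Count set bits in 45 (binary: 0b101101)
`count` takes the values: 0 → 1 → 2 → 3 → 4

Answer: 4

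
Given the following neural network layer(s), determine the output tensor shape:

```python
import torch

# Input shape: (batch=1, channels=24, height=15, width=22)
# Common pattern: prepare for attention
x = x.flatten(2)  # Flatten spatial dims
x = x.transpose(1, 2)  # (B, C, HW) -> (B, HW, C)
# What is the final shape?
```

Input: (1, 24, 15, 22) -> after flatten(2): (1, 24, 330) -> Output: (1, 330, 24)

Answer: (1, 330, 24)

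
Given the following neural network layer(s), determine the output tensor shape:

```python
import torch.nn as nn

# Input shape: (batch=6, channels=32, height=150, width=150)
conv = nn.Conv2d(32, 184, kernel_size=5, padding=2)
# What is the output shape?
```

Input: (6, 32, 150, 150) -> Output: (6, 184, 150, 150)

Answer: (6, 184, 150, 150)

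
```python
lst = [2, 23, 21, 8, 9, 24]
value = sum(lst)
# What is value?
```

Trace:
`lst = [2, 23, 21, 8, 9, 24]` → lst = [2, 23, 21, 8, 9, 24]
`value = sum(lst)` → value = 87
So value = 87

Answer: 87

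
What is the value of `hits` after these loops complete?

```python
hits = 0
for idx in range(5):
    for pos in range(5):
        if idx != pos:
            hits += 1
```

5² - 5 (exclude diagonal)
`hits` takes the values: 0 → 1 → 2 → 3 → 4 → 5 → 6 → 7 → 8 → 9 → 10 → 11 → 12 → 13 → 14 → 15 → 16 → 17 → 18 → 19 → 20

Answer: 20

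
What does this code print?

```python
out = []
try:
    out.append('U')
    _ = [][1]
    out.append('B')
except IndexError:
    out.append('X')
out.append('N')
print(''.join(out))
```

Execution trace: 'U' (try body) → 'X' (except IndexError) → 'N' (after the try/except). Output: UXN

Answer: UXN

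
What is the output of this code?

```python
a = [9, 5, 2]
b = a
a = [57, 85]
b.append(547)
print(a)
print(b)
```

Key concept: rebinding vs mutation: a is rebound to a new list, b still points at the original.
Step by step:
`a = [9, 5, 2]` → a = [9, 5, 2]
`b = a` → b = [9, 5, 2] (same object as a)
`a = [57, 85]` → a = [57, 85]
`b.append(547)` → b = [9, 5, 2, 547]
`print(a)` → prints [57, 85]
`print(b)` → prints [9, 5, 2, 547]

Answer:
[57, 85]
[9, 5, 2, 547]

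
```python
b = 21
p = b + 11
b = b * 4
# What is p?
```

Trace:
`b = 21` → b = 21
`p = b + 11` → p = 32
`b = b * 4` → b = 84
So p = 32

Answer: 32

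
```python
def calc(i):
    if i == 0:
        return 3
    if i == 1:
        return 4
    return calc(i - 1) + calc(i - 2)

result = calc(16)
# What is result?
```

Build up from base cases: calc(0)=3, calc(1)=4, calc(2)=7, calc(3)=11, calc(4)=18, calc(5)=29, calc(6)=47, ..., calc(16)=5778

Answer: 5778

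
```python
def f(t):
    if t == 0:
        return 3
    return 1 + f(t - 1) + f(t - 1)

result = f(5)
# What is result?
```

f(t) = 1 + 2·f(t-1), f(0)=3. Closed form: (3+1)·2^5 - 1 = 127.

Answer: 127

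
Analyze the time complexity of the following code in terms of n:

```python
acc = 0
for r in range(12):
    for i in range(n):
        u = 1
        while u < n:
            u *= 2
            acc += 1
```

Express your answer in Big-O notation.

Each loop level contributes: 1 × n × log n. Multiplying the contributions gives O(n log n).

Answer: O(n log n)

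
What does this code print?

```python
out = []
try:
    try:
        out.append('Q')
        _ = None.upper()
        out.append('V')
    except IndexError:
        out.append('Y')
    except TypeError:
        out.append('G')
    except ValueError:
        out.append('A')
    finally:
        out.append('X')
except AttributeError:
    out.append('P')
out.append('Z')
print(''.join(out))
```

Execution trace: 'Q' (try body) → 'X' (finally) → 'P' (outer except AttributeError) → 'Z' (after the try/except). Output: QXPZ

Answer: QXPZ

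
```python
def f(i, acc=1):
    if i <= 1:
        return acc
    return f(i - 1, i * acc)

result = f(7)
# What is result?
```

Accumulator trace (n, acc): (7, 1) -> (6, 7) -> (5, 42) -> (4, 210) -> (3, 840) -> (2, 2520) -> (1, 5040) -> return 5040

Answer: 5040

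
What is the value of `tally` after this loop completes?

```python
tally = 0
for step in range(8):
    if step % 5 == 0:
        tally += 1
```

Count numbers divisible by 5 in range(8)
`tally` takes the values: 0 → 1 → 2

Answer: 2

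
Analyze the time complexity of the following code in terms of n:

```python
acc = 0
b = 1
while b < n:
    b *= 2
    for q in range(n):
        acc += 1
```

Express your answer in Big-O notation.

Each loop level contributes: log n × n. Multiplying the contributions gives O(n log n).

Answer: O(n log n)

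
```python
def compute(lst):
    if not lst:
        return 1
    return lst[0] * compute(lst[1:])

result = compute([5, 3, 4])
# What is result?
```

Product over [5, 3, 4] = 5 * 3 * 4 = 60

Answer: 60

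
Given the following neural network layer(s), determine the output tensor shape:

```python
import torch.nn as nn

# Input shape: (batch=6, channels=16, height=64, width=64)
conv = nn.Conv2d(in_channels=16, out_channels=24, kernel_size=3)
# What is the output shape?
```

Input: (6, 16, 64, 64) -> Output: (6, 24, 62, 62)

Answer: (6, 24, 62, 62)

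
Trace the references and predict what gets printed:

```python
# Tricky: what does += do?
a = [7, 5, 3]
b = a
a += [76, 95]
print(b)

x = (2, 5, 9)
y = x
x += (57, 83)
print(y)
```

Key concept: += behavior differs for mutable vs immutable.
Step by step:
`a = [7, 5, 3]` → a = [7, 5, 3]
`b = a` → b = [7, 5, 3] (same object as a)
`a += [76, 95]` → a = [7, 5, 3, 76, 95] (same object as b); b = [7, 5, 3, 76, 95] (same object as a)
`print(b)` → prints [7, 5, 3, 76, 95]
`x = (2, 5, 9)` → x = (2, 5, 9)
`y = x` → y = (2, 5, 9)
`x += (57, 83)` → x = (2, 5, 9, 57, 83)
`print(y)` → prints (2, 5, 9)

Answer:
[7, 5, 3, 76, 95]
(2, 5, 9)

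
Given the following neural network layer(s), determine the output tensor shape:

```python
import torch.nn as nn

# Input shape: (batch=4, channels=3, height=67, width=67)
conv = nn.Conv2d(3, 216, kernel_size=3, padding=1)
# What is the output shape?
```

Input: (4, 3, 67, 67) -> Output: (4, 216, 67, 67)

Answer: (4, 216, 67, 67)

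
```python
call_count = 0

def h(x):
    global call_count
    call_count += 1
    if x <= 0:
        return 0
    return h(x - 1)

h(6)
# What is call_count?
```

Linear recursion stepping by 1: 7 calls from x=6 down to ≤0.

Answer: 7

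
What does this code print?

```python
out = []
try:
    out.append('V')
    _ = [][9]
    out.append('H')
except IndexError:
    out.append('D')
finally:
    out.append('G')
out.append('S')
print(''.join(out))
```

Execution trace: 'V' (try body) → 'D' (except IndexError) → 'G' (finally) → 'S' (after the try/except). Output: VDGS

Answer: VDGS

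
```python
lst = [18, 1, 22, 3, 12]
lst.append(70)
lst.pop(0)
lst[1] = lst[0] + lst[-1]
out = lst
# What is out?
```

Trace:
`lst = [18, 1, 22, 3, 12]` → lst = [18, 1, 22, 3, 12]
`lst.append(70)` → lst = [18, 1, 22, 3, 12, 70]
`lst.pop(0)` → lst = [1, 22, 3, 12, 70]
`lst[1] = lst[0] + lst[-1]` → lst = [1, 71, 3, 12, 70]
`out = lst` → out = [1, 71, 3, 12, 70]
So out = [1, 71, 3, 12, 70]

Answer: [1, 71, 3, 12, 70]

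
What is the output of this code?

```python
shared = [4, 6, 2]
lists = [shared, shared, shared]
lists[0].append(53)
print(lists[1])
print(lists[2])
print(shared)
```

Key concept: list of same reference.
Step by step:
`shared = [4, 6, 2]` → shared = [4, 6, 2]
`lists = [shared, shared, shared]` → lists = [[4, 6, 2], [4, 6, 2], [4, 6, 2]]
`lists[0].append(53)` → shared = [4, 6, 2, 53]; lists = [[4, 6, 2, 53], [4, 6, 2, 53], [4, 6, 2, 53]]
`print(lists[1])` → prints [4, 6, 2, 53]
`print(lists[2])` → prints [4, 6, 2, 53]
`print(shared)` → prints [4, 6, 2, 53]

Answer:
[4, 6, 2, 53]
[4, 6, 2, 53]
[4, 6, 2, 53]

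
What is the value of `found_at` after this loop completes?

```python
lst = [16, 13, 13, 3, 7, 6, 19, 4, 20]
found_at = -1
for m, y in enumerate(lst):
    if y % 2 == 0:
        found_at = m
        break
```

First even number index in [16, 13, 13, 3, 7, 6, 19, 4, 20]
`found_at` takes the values: -1 → 0

Answer: 0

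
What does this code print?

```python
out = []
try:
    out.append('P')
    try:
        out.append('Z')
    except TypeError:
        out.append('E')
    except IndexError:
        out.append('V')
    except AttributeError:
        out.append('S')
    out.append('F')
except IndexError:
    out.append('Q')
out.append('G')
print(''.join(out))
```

Execution trace: 'P' (try body) → 'Z' (inner try body, no exception) → 'F' (try body, no exception) → 'G' (after the try/except). Output: PZFG

Answer: PZFG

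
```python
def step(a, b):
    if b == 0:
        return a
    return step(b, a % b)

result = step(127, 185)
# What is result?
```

step(127, 185) -> step(185, 127) -> step(127, 58) -> step(58, 11) -> step(11, 3) -> step(3, 2) -> step(2, 1) -> step(1, 0) -> 1

Answer: 1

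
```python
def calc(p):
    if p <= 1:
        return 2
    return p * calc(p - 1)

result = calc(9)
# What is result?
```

calc(9) = 9 * 8 * 7 * 6 * 5 * 4 * 3 * 2 * 2 = 725760

Answer: 725760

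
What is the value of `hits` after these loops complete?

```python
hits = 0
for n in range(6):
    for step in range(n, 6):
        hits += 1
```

Upper triangle: 6 + 5 + ... + 1
`hits` takes the values: 0 → 1 → 2 → 3 → 4 → 5 → 6 → 7 → 8 → 9 → 10 → 11 → 12 → 13 → 14 → 15 → 16 → 17 → 18 → 19 → 20 → 21

Answer: 21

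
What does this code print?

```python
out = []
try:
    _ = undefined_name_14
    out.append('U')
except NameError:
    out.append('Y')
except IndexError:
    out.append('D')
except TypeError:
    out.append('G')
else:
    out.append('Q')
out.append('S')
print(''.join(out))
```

Execution trace: 'Y' (except NameError) → 'S' (after the try/except). Output: YS

Answer: YS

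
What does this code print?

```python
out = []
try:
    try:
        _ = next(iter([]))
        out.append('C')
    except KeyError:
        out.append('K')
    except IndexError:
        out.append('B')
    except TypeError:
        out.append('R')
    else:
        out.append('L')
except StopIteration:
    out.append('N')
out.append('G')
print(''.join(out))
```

Execution trace: 'N' (outer except StopIteration) → 'G' (after the try/except). Output: NG

Answer: NG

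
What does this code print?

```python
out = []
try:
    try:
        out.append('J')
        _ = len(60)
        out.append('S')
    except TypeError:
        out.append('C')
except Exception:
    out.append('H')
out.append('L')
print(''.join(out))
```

Execution trace: 'J' (inner try body) → 'C' (inner except TypeError) → 'L' (after the try/except). Output: JCL

Answer: JCL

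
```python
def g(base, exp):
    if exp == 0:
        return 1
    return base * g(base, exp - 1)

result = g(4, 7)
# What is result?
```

g(4, 7) = 4 * 4 * 4 * 4 * 4 * 4 * 4 = 16384

Answer: 16384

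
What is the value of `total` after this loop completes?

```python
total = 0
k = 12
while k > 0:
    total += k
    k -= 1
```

Sum 12 down to 1
`total` takes the values: 0 → 12 → 23 → 33 → 42 → 50 → 57 → 63 → 68 → 72 → 75 → 77 → 78

Answer: 78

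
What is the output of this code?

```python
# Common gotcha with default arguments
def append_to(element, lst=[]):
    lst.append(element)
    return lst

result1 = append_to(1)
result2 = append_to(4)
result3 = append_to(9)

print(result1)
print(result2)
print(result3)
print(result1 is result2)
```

Key concept: mutable default argument gotcha.
Step by step:
`result1 = append_to(1)` → result1 = [1]
`result2 = append_to(4)` → result1 = [1, 4] (same object as result2); result2 = [1, 4] (same object as result1)
`result3 = append_to(9)` → result1 = [1, 4, 9] (same object as result2, result3); result2 = [1, 4, 9] (same object as result1, result3); result3 = [1, 4, 9] (same object as result1, result2)
`print(result1)` → prints [1, 4, 9]
`print(result2)` → prints [1, 4, 9]
`print(result3)` → prints [1, 4, 9]
`print(result1 is result2)` → prints True

Answer:
[1, 4, 9]
[1, 4, 9]
[1, 4, 9]
True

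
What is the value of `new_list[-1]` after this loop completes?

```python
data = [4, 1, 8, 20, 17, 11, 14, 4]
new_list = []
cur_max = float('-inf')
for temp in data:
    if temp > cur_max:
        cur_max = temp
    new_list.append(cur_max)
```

Running max ends at 20
`new_list` takes the values: [] → [4] → [4, 4] → [4, 4, 8] → [4, 4, 8, 20] → [4, 4, 8, 20, 20] → [4, 4, 8, 20, 20, 20] → [4, 4, 8, 20, 20, 20, 20] → [4, 4, 8, 20, 20, 20, 20, 20]
So `new_list[-1]` = 20

Answer: 20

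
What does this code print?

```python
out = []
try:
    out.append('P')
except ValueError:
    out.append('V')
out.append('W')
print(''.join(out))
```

Execution trace: 'P' (try body, no exception) → 'W' (after the try/except). Output: PW

Answer: PW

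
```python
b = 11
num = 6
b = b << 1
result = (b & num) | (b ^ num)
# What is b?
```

Trace:
`b = 11` → b = 11
`num = 6` → num = 6
`b = b << 1` → b = 22
`result = (b & num) | (b ^ num)` → result = 22
So b = 22

Answer: 22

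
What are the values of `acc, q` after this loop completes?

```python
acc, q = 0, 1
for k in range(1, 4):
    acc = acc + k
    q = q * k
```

Sum and factorial of 1 to 3
`acc, q` takes the values: (0, 1) → (1, 1) → (3, 1) → (3, 2) → (6, 2) → (6, 6)

Answer: 6, 6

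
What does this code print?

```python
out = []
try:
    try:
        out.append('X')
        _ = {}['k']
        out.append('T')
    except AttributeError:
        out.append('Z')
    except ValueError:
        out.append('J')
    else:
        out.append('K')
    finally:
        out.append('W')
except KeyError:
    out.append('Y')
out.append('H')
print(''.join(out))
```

Execution trace: 'X' (inner try body) → 'W' (inner finally) → 'Y' (outer except KeyError) → 'H' (after the try/except). Output: XWYH

Answer: XWYH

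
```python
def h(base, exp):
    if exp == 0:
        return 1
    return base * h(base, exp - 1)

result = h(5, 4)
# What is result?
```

h(5, 4) = 5 * 5 * 5 * 5 = 625

Answer: 625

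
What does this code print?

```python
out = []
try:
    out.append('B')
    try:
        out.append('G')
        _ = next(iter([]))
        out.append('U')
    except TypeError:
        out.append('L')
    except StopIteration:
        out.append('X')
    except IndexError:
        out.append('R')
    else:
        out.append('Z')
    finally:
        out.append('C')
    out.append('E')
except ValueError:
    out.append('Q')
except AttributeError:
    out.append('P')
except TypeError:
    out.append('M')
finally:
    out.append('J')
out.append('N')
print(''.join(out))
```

Execution trace: 'B' (try body) → 'G' (inner try body) → 'X' (inner except StopIteration) → 'C' (inner finally) → 'E' (try body, no exception) → 'J' (finally) → 'N' (after the try/except). Output: BGXCEJN

Answer: BGXCEJN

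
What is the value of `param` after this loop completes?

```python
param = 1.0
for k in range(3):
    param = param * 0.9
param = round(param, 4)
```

Exponential decay: 1.0 * 0.9^3
`param` takes the values: 1.0 → 0.9 → 0.81 → 0.729

Answer: 0.729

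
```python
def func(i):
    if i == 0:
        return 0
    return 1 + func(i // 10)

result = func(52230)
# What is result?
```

Count of digits of 52230: 5

Answer: 5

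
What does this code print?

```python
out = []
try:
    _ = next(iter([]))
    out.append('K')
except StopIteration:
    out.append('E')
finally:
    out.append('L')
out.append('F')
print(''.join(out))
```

Execution trace: 'E' (except StopIteration) → 'L' (finally) → 'F' (after the try/except). Output: ELF

Answer: ELF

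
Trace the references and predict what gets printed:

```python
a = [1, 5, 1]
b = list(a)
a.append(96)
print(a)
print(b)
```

Key concept: list() constructor creates copy.
Step by step:
`a = [1, 5, 1]` → a = [1, 5, 1]
`b = list(a)` → b = [1, 5, 1]
`a.append(96)` → a = [1, 5, 1, 96]
`print(a)` → prints [1, 5, 1, 96]
`print(b)` → prints [1, 5, 1]

Answer:
[1, 5, 1, 96]
[1, 5, 1]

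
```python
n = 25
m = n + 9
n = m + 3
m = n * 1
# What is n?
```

Trace:
`n = 25` → n = 25
`m = n + 9` → m = 34
`n = m + 3` → n = 37
`m = n * 1` → m = 37
So n = 37

Answer: 37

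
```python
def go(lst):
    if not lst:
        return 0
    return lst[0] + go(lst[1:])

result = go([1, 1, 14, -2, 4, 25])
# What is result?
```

1 + 1 + 14 + (-2) + 4 + 25 + 0 = 43

Answer: 43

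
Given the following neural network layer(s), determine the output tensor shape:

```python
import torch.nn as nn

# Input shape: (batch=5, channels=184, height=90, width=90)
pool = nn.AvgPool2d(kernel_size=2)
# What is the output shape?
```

Input: (5, 184, 90, 90) -> Output: (5, 184, 45, 45)

Answer: (5, 184, 45, 45)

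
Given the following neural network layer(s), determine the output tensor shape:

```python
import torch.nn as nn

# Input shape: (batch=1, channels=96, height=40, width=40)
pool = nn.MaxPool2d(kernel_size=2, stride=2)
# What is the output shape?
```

Input: (1, 96, 40, 40) -> Output: (1, 96, 20, 20)

Answer: (1, 96, 20, 20)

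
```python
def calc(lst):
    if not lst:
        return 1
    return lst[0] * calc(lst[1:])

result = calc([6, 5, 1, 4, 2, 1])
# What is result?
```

Product over [6, 5, 1, 4, 2, 1] = 6 * 5 * 1 * 4 * 2 * 1 = 240

Answer: 240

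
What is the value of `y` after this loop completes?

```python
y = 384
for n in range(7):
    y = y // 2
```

Halve 7 times: 384 // 2^7 = 3
`y` takes the values: 384 → 192 → 96 → 48 → 24 → 12 → 6 → 3

Answer: 3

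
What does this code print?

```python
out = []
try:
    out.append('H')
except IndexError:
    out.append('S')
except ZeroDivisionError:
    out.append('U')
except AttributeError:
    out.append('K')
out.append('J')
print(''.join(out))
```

Execution trace: 'H' (try body, no exception) → 'J' (after the try/except). Output: HJ

Answer: HJ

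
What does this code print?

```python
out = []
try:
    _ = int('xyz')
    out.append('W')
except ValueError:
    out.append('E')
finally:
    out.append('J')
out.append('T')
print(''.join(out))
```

Execution trace: 'E' (except ValueError) → 'J' (finally) → 'T' (after the try/except). Output: EJT

Answer: EJT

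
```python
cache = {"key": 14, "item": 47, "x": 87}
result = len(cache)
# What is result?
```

Trace:
`cache = {"key": 14, "item": 47, "x": 87}` → cache = {'key': 14, 'item': 47, 'x': 87}
`result = len(cache)` → result = 3
So result = 3

Answer: 3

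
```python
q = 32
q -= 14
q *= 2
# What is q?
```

Trace:
`q = 32` → q = 32
`q -= 14` → q = 18
`q *= 2` → q = 36
So q = 36

Answer: 36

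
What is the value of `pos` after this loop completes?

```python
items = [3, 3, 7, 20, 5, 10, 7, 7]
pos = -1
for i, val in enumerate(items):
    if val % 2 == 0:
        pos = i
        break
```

First even number index in [3, 3, 7, 20, 5, 10, 7, 7]
`pos` takes the values: -1 → 3

Answer: 3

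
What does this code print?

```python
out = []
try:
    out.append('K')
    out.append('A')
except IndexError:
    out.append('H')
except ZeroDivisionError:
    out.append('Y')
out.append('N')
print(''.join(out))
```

Execution trace: 'K' (try body) → 'A' (try body, no exception) → 'N' (after the try/except). Output: KAN

Answer: KAN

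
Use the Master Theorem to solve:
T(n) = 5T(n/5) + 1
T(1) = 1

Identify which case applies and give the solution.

a=5, b=5, f(n)=1. log_5(5) = 1. Since c=0 < 1, Case 1 applies: T(n) = Θ(n^log_b(a)) = O(n).

Answer: O(n) - Case 1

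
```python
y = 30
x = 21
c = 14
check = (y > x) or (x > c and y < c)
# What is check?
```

Trace:
`y = 30` → y = 30
`x = 21` → x = 21
`c = 14` → c = 14
`check = (y > x) or (x > c and y < c)` → check = True
So check = True

Answer: True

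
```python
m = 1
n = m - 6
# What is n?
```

Trace:
`m = 1` → m = 1
`n = m - 6` → n = -5
So n = -5

Answer: -5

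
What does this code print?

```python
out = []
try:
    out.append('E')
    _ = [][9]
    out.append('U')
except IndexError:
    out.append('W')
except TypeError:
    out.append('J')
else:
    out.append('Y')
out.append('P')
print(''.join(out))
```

Execution trace: 'E' (try body) → 'W' (except IndexError) → 'P' (after the try/except). Output: EWP

Answer: EWP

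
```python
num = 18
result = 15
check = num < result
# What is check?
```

Trace:
`num = 18` → num = 18
`result = 15` → result = 15
`check = num < result` → check = False
So check = False

Answer: False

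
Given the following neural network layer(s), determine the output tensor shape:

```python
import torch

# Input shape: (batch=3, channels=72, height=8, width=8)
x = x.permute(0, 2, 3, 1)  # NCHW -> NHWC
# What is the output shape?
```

Input: (3, 72, 8, 8) -> Output: (3, 8, 8, 72)

Answer: (3, 8, 8, 72)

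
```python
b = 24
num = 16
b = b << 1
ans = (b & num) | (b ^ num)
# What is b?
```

Trace:
`b = 24` → b = 24
`num = 16` → num = 16
`b = b << 1` → b = 48
`ans = (b & num) | (b ^ num)` → ans = 48
So b = 48

Answer: 48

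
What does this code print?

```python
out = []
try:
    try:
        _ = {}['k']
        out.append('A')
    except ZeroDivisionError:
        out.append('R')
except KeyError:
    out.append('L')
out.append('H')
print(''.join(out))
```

Execution trace: 'L' (outer except KeyError) → 'H' (after the try/except). Output: LH

Answer: LH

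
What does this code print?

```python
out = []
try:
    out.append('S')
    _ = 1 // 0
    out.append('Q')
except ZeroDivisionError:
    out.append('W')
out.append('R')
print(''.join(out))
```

Execution trace: 'S' (try body) → 'W' (except ZeroDivisionError) → 'R' (after the try/except). Output: SWR

Answer: SWR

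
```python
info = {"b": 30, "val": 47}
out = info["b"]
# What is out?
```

Trace:
`info = {"b": 30, "val": 47}` → info = {'b': 30, 'val': 47}
`out = info["b"]` → out = 30
So out = 30

Answer: 30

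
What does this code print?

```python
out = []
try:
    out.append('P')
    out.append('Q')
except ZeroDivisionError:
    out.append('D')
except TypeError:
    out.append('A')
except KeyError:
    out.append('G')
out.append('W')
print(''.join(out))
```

Execution trace: 'P' (try body) → 'Q' (try body, no exception) → 'W' (after the try/except). Output: PQW

Answer: PQW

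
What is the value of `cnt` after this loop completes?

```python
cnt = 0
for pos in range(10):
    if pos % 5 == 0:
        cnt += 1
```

Count numbers divisible by 5 in range(10)
`cnt` takes the values: 0 → 1 → 2

Answer: 2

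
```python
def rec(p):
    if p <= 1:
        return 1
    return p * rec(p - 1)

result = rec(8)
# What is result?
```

rec(8) = 8 * 7 * 6 * 5 * 4 * 3 * 2 * 1 = 40320

Answer: 40320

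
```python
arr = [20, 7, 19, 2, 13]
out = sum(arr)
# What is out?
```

Trace:
`arr = [20, 7, 19, 2, 13]` → arr = [20, 7, 19, 2, 13]
`out = sum(arr)` → out = 61
So out = 61

Answer: 61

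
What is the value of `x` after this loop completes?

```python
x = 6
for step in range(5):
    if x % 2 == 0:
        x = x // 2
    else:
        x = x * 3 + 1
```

Collatz-style transformation from 6
`x` takes the values: 6 → 3 → 10 → 5 → 16 → 8

Answer: 8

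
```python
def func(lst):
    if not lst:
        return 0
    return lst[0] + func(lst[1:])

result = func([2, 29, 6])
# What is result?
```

2 + 29 + 6 + 0 = 37

Answer: 37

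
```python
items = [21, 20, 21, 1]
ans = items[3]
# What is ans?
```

Trace:
`items = [21, 20, 21, 1]` → items = [21, 20, 21, 1]
`ans = items[3]` → ans = 1
So ans = 1

Answer: 1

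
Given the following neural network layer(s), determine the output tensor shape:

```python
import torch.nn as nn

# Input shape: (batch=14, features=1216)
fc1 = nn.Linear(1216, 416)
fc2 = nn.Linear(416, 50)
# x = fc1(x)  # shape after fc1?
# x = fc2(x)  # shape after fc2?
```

Input: (14, 1216) -> after fc1: (14, 416) -> Output: (14, 50)

Answer: (14, 50)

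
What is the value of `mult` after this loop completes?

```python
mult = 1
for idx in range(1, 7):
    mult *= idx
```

6! = 720
`mult` takes the values: 1 → 2 → 6 → 24 → 120 → 720

Answer: 720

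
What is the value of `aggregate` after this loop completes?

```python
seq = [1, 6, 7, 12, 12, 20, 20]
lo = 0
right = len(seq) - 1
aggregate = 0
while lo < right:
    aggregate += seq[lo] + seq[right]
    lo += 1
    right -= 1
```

Sum of pairs from ends
`aggregate` takes the values: 0 → 21 → 47 → 66

Answer: 66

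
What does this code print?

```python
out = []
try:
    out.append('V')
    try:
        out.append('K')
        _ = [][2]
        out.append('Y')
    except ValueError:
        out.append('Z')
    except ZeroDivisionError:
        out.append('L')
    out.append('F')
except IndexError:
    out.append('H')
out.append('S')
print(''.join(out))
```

Execution trace: 'V' (try body) → 'K' (inner try body) → 'H' (except IndexError) → 'S' (after the try/except). Output: VKHS

Answer: VKHS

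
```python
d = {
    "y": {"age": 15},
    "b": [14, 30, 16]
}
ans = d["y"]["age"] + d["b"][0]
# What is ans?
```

Trace:
`d = { ...` → d = {'y': {'age': 15}, 'b': [14, 30, 16]}
`ans = d["y"]["age"] + d["b"][0]` → ans = 29
So ans = 29

Answer: 29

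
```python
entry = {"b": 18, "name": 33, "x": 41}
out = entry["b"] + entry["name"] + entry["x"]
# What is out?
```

Trace:
`entry = {"b": 18, "name": 33, "x": 41}` → entry = {'b': 18, 'name': 33, 'x': 41}
`out = entry["b"] + entry["name"] + entry["x"]` → out = 92
So out = 92

Answer: 92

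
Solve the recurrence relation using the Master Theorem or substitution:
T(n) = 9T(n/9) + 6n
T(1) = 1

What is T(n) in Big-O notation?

By Master Theorem: a=9, b=9, f(n)=6n. Since log_9(9) = 1 and f(n) = Θ(n^1), Case 2 applies. T(n) = O(n log n).

Answer: O(n log n)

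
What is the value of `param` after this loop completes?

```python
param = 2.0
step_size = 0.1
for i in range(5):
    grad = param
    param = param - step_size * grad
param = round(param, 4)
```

Gradient descent: w = 2.0 * (1 - 0.1)^5
`param` takes the values: 2.0 → 1.8 → 1.62 → 1.458 → 1.3122 → 1.18098 → 1.181

Answer: 1.181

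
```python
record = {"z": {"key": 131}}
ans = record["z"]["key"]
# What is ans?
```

Trace:
`record = {"z": {"key": 131}}` → record = {'z': {'key': 131}}
`ans = record["z"]["key"]` → ans = 131
So ans = 131

Answer: 131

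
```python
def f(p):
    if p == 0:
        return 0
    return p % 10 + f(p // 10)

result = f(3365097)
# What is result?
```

Sum of digits of 3365097: 7 + 9 + 0 + 5 + 6 + 3 + 3 = 33

Answer: 33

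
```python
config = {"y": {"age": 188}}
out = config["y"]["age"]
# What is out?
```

Trace:
`config = {"y": {"age": 188}}` → config = {'y': {'age': 188}}
`out = config["y"]["age"]` → out = 188
So out = 188

Answer: 188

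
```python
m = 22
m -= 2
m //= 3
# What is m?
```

Trace:
`m = 22` → m = 22
`m -= 2` → m = 20
`m //= 3` → m = 6
So m = 6

Answer: 6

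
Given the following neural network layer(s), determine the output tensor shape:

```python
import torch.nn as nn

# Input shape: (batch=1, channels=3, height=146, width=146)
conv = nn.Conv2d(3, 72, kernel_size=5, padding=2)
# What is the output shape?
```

Input: (1, 3, 146, 146) -> Output: (1, 72, 146, 146)

Answer: (1, 72, 146, 146)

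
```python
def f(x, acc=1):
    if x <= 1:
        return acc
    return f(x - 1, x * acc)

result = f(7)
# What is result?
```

Accumulator trace (n, acc): (7, 1) -> (6, 7) -> (5, 42) -> (4, 210) -> (3, 840) -> (2, 2520) -> (1, 5040) -> return 5040

Answer: 5040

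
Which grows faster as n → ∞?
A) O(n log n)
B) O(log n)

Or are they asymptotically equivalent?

O(n log n) vs O(log n): Higher order terms dominate.

Answer: A) O(n log n) grows faster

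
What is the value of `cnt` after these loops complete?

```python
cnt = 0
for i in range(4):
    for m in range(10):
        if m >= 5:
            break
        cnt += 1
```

Inner breaks at 5, outer runs 4 times
`cnt` takes the values: 0 → 1 → 2 → 3 → 4 → 5 → 6 → 7 → 8 → 9 → 10 → 11 → 12 → 13 → 14 → 15 → 16 → 17 → 18 → 19 → 20

Answer: 20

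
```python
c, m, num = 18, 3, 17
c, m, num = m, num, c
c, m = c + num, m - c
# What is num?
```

Trace:
`c, m, num = 18, 3, 17` → c = 18; m = 3; num = 17
`c, m, num = m, num, c` → c = 3; m = 17; num = 18
`c, m = c + num, m - c` → c = 21; m = 14
So num = 18

Answer: 18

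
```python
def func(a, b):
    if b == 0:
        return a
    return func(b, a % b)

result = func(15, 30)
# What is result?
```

func(15, 30) -> func(30, 15) -> func(15, 0) -> 15

Answer: 15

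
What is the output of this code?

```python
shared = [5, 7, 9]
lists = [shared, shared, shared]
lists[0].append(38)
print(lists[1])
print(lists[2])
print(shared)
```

Key concept: list of same reference.
Step by step:
`shared = [5, 7, 9]` → shared = [5, 7, 9]
`lists = [shared, shared, shared]` → lists = [[5, 7, 9], [5, 7, 9], [5, 7, 9]]
`lists[0].append(38)` → shared = [5, 7, 9, 38]; lists = [[5, 7, 9, 38], [5, 7, 9, 38], [5, 7, 9, 38]]
`print(lists[1])` → prints [5, 7, 9, 38]
`print(lists[2])` → prints [5, 7, 9, 38]
`print(shared)` → prints [5, 7, 9, 38]

Answer:
[5, 7, 9, 38]
[5, 7, 9, 38]
[5, 7, 9, 38]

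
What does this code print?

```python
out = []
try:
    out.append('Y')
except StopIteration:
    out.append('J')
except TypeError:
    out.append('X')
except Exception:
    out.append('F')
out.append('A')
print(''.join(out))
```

Execution trace: 'Y' (try body, no exception) → 'A' (after the try/except). Output: YA

Answer: YA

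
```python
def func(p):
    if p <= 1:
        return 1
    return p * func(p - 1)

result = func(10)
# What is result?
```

func(10) = 10 * 9 * 8 * 7 * 6 * 5 * 4 * 3 * 2 * 1 = 3628800

Answer: 3628800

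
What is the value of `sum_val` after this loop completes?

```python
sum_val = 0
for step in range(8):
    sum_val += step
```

Sum of 0 to 7 = 28
`sum_val` takes the values: 0 → 1 → 3 → 6 → 10 → 15 → 21 → 28

Answer: 28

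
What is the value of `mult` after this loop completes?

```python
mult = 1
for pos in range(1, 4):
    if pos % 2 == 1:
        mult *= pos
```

Product of odd numbers 1 to 3
`mult` takes the values: 1 → 3

Answer: 3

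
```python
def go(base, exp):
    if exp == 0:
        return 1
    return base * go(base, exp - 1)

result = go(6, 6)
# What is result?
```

go(6, 6) = 6 * 6 * 6 * 6 * 6 * 6 = 46656

Answer: 46656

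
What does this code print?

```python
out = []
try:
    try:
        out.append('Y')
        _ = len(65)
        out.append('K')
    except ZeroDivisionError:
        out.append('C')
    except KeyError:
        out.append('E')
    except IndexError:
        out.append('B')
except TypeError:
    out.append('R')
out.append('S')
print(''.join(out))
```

Execution trace: 'Y' (try body) → 'R' (outer except TypeError) → 'S' (after the try/except). Output: YRS

Answer: YRS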